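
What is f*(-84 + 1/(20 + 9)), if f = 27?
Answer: -65745/29 ≈ -2267.1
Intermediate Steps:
f*(-84 + 1/(20 + 9)) = 27*(-84 + 1/(20 + 9)) = 27*(-84 + 1/29) = 27*(-2435/29) = -65745/29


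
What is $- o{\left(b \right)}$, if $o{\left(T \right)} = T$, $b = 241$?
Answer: $-241$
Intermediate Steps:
$- o{\left(b \right)} = \left(-1\right) 241 = -241$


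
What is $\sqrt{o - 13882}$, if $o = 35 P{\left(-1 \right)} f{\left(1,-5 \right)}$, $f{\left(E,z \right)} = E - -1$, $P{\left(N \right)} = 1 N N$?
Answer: $2 i \sqrt{3453} \approx 117.52 i$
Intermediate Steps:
$P{\left(N \right)} = N^{2}$ ($P{\left(N \right)} = N N = N^{2}$)
$f{\left(E,z \right)} = 1 + E$ ($f{\left(E,z \right)} = E + 1 = 1 + E$)
$o = 70$ ($o = 35 \left(-1\right)^{2} \left(1 + 1\right) = 35 \cdot 1 \cdot 2 = 35 \cdot 2 = 70$)
$\sqrt{o - 13882} = \sqrt{70 - 13882} = \sqrt{-13812} = 2 i \sqrt{3453}$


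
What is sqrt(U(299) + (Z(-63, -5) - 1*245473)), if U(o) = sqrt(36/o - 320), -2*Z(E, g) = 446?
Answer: sqrt(-21965468096 + 598*I*sqrt(7149389))/299 ≈ 0.018041 + 495.68*I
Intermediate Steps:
Z(E, g) = -223 (Z(E, g) = -1/2*446 = -223)
U(o) = sqrt(-320 + 36/o)
sqrt(U(299) + (Z(-63, -5) - 1*245473)) = sqrt(2*sqrt(-80 + 9/299) + (-223 - 1*245473)) = sqrt(2*sqrt(-80 + 9*(1/299)) + (-223 - 245473)) = sqrt(2*sqrt(-80 + 9/299) - 245696) = sqrt(2*sqrt(-23911/299) - 245696) = sqrt(2*(I*sqrt(7149389)/299) - 245696) = sqrt(2*I*sqrt(7149389)/299 - 245696) = sqrt(-245696 + 2*I*sqrt(7149389)/299)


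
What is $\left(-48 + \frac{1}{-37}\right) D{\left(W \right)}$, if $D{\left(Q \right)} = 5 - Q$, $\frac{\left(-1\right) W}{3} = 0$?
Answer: $- \frac{8885}{37} \approx -240.14$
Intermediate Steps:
$W = 0$ ($W = \left(-3\right) 0 = 0$)
$\left(-48 + \frac{1}{-37}\right) D{\left(W \right)} = \left(-48 + \frac{1}{-37}\right) \left(5 - 0\right) = \left(-48 - \frac{1}{37}\right) \left(5 + 0\right) = \left(- \frac{1777}{37}\right) 5 = - \frac{8885}{37}$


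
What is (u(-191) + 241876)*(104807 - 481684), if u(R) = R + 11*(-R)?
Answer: -91877336322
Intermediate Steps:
u(R) = -10*R (u(R) = R - 11*R = -10*R)
(u(-191) + 241876)*(104807 - 481684) = (-10*(-191) + 241876)*(104807 - 481684) = (1910 + 241876)*(-376877) = 243786*(-376877) = -91877336322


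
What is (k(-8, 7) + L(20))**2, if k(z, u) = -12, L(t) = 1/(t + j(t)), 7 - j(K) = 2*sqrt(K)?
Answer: 60233201/421201 - 62088*sqrt(5)/421201 ≈ 142.67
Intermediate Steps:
j(K) = 7 - 2*sqrt(K)
L(t) = 1/(7 + t - 2*sqrt(t)) (L(t) = 1/(t + (7 - 2*sqrt(t))) = 1/(7 + t - 2*sqrt(t)))
(k(-8, 7) + L(20))**2 = (-12 + 1/(7 + 20 - 4*sqrt(5)))**2 = (-12 + 1/(27 - 4*sqrt(5)))**2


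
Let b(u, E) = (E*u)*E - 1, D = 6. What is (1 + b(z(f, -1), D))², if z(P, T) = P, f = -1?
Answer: 1296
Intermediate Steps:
b(u, E) = -1 + u*E² (b(u, E) = u*E² - 1 = -1 + u*E²)
(1 + b(z(f, -1), D))² = (1 + (-1 - 1*6²))² = (1 + (-1 - 1*36))² = (1 + (-1 - 36))² = (1 - 37)² = (-36)² = 1296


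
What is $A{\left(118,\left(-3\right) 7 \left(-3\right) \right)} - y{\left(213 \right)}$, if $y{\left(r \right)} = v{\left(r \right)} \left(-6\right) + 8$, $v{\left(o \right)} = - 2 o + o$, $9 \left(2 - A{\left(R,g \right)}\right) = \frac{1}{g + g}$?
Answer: $- \frac{1456057}{1134} \approx -1284.0$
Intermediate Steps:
$A{\left(R,g \right)} = 2 - \frac{1}{18 g}$ ($A{\left(R,g \right)} = 2 - \frac{1}{9 \left(g + g\right)} = 2 - \frac{1}{9 \cdot 2 g} = 2 - \frac{\frac{1}{2} \frac{1}{g}}{9} = 2 - \frac{1}{18 g}$)
$v{\left(o \right)} = - o$
$y{\left(r \right)} = 8 + 6 r$ ($y{\left(r \right)} = - r \left(-6\right) + 8 = 6 r + 8 = 8 + 6 r$)
$A{\left(118,\left(-3\right) 7 \left(-3\right) \right)} - y{\left(213 \right)} = \left(2 - \frac{1}{18 \left(-3\right) 7 \left(-3\right)}\right) - \left(8 + 6 \cdot 213\right) = \left(2 - \frac{1}{18 \left(\left(-21\right) \left(-3\right)\right)}\right) - \left(8 + 1278\right) = \left(2 - \frac{1}{18 \cdot 63}\right) - 1286 = \left(2 - \frac{1}{1134}\right) - 1286 = \frac{2267}{1134} - 1286 = - \frac{1456057}{1134}$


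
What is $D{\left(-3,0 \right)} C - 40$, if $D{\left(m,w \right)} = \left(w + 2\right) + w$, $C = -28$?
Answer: $-96$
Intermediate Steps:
$D{\left(m,w \right)} = 2 + 2 w$ ($D{\left(m,w \right)} = \left(2 + w\right) + w = 2 + 2 w$)
$D{\left(-3,0 \right)} C - 40 = \left(2 + 2 \cdot 0\right) \left(-28\right) - 40 = \left(2 + 0\right) \left(-28\right) - 40 = 2 \left(-28\right) - 40 = -56 - 40 = -96$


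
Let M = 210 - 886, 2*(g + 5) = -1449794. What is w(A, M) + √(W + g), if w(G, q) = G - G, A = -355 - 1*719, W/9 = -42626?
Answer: 2*I*√277134 ≈ 1052.9*I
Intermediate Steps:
g = -724902 (g = -5 + (½)*(-1449794) = -5 - 724897 = -724902)
W = -383634 (W = 9*(-42626) = -383634)
A = -1074 (A = -355 - 719 = -1074)
M = -676
w(G, q) = 0
w(A, M) + √(W + g) = 0 + √(-383634 - 724902) = 0 + √(-1108536) = 0 + 2*I*√277134 = 2*I*√277134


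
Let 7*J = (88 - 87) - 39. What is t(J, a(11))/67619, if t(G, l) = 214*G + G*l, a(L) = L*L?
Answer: -12730/473333 ≈ -0.026894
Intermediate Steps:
a(L) = L**2
J = -38/7 (J = ((88 - 87) - 39)/7 = (1 - 39)/7 = (1/7)*(-38) = -38/7 ≈ -5.4286)
t(J, a(11))/67619 = -38*(214 + 11**2)/7/67619 = -38*(214 + 121)/7*(1/67619) = -38/7*335*(1/67619) = -12730/7*1/67619 = -12730/473333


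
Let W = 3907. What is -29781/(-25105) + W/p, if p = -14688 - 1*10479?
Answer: 651413192/631817535 ≈ 1.0310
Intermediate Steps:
p = -25167 (p = -14688 - 10479 = -25167)
-29781/(-25105) + W/p = -29781/(-25105) + 3907/(-25167) = -29781*(-1/25105) + 3907*(-1/25167) = 29781/25105 - 3907/25167 = 651413192/631817535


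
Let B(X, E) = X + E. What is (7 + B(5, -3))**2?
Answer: 81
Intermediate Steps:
B(X, E) = E + X
(7 + B(5, -3))**2 = (7 + (-3 + 5))**2 = (7 + 2)**2 = 9**2 = 81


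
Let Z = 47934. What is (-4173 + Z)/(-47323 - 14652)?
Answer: -43761/61975 ≈ -0.70611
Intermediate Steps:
(-4173 + Z)/(-47323 - 14652) = (-4173 + 47934)/(-47323 - 14652) = 43761/(-61975) = 43761*(-1/61975) = -43761/61975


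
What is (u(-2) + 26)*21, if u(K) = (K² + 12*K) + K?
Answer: 84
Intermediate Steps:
u(K) = K² + 13*K
(u(-2) + 26)*21 = (-2*(13 - 2) + 26)*21 = (-2*11 + 26)*21 = (-22 + 26)*21 = 4*21 = 84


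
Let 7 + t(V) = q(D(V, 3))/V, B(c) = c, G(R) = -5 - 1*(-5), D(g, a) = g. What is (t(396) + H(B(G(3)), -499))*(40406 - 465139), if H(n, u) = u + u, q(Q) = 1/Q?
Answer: 66937954353907/156816 ≈ 4.2686e+8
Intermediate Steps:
G(R) = 0 (G(R) = -5 + 5 = 0)
H(n, u) = 2*u
t(V) = -7 + V⁻² (t(V) = -7 + 1/(V*V) = -7 + V⁻²)
(t(396) + H(B(G(3)), -499))*(40406 - 465139) = ((-7 + 396⁻²) + 2*(-499))*(40406 - 465139) = ((-7 + 1/156816) - 998)*(-424733) = (-1097711/156816 - 998)*(-424733) = -157600079/156816*(-424733) = 66937954353907/156816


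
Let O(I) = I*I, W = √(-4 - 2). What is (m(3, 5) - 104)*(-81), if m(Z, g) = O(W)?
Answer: 8910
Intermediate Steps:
W = I*√6 (W = √(-6) = I*√6 ≈ 2.4495*I)
O(I) = I²
m(Z, g) = -6 (m(Z, g) = (I*√6)² = -6)
(m(3, 5) - 104)*(-81) = (-6 - 104)*(-81) = -110*(-81) = 8910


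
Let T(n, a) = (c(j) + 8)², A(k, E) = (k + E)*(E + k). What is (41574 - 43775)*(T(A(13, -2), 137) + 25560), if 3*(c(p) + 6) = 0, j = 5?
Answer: -56266364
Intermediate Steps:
A(k, E) = (E + k)² (A(k, E) = (E + k)*(E + k) = (E + k)²)
c(p) = -6 (c(p) = -6 + (⅓)*0 = -6 + 0 = -6)
T(n, a) = 4 (T(n, a) = (-6 + 8)² = 2² = 4)
(41574 - 43775)*(T(A(13, -2), 137) + 25560) = (41574 - 43775)*(4 + 25560) = -2201*25564 = -56266364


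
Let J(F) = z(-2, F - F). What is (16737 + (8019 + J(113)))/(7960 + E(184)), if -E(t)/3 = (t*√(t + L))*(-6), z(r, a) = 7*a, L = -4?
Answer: -1231611/11944502 + 7686738*√5/29861255 ≈ 0.47249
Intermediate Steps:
E(t) = 18*t*√(-4 + t) (E(t) = -3*t*√(t - 4)*(-6) = -3*t*√(-4 + t)*(-6) = -(-18)*t*√(-4 + t) = 18*t*√(-4 + t))
J(F) = 0 (J(F) = 7*(F - F) = 7*0 = 0)
(16737 + (8019 + J(113)))/(7960 + E(184)) = (16737 + (8019 + 0))/(7960 + 18*184*√(-4 + 184)) = (16737 + 8019)/(7960 + 18*184*√180) = 24756/(7960 + 18*184*(6*√5)) = 24756/(7960 + 19872*√5)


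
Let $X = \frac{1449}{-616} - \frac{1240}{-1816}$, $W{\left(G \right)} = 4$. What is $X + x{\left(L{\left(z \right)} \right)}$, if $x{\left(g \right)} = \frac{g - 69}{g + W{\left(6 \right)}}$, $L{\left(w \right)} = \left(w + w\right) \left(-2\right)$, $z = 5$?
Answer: $\frac{155535}{39952} \approx 3.893$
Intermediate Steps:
$L{\left(w \right)} = - 4 w$ ($L{\left(w \right)} = 2 w \left(-2\right) = - 4 w$)
$x{\left(g \right)} = \frac{-69 + g}{4 + g}$ ($x{\left(g \right)} = \frac{g - 69}{g + 4} = \frac{-69 + g}{4 + g}$)
$X = - \frac{33349}{19976}$ ($X = 1449 \left(- \frac{1}{616}\right) - - \frac{155}{227} = - \frac{207}{88} + \frac{155}{227} = - \frac{33349}{19976} \approx -1.6695$)
$X + x{\left(L{\left(z \right)} \right)} = - \frac{33349}{19976} + \frac{-69 - 20}{4 - 20} = - \frac{33349}{19976} + \frac{1}{-16} \left(-89\right) = - \frac{33349}{19976} - - \frac{89}{16} = - \frac{33349}{19976} + \frac{89}{16} = \frac{155535}{39952}$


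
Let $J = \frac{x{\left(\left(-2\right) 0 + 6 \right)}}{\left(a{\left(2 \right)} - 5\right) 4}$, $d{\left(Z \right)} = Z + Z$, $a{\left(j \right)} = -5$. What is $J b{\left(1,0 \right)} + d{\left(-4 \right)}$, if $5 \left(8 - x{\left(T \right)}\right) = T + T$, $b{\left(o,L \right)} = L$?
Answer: $-8$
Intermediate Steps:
$x{\left(T \right)} = 8 - \frac{2 T}{5}$ ($x{\left(T \right)} = 8 - \frac{T + T}{5} = 8 - \frac{2 T}{5}$)
$d{\left(Z \right)} = 2 Z$
$J = - \frac{7}{50}$ ($J = \frac{8 - \frac{2 \left(\left(-2\right) 0 + 6\right)}{5}}{\left(-5 - 5\right) 4} = \frac{8 - \frac{2 \left(0 + 6\right)}{5}}{\left(-10\right) 4} = \frac{8 - \frac{12}{5}}{-40} = \left(8 - \frac{12}{5}\right) \left(- \frac{1}{40}\right) = \frac{28}{5} \left(- \frac{1}{40}\right) = - \frac{7}{50} \approx -0.14$)
$J b{\left(1,0 \right)} + d{\left(-4 \right)} = \left(- \frac{7}{50}\right) 0 + 2 \left(-4\right) = 0 - 8 = -8$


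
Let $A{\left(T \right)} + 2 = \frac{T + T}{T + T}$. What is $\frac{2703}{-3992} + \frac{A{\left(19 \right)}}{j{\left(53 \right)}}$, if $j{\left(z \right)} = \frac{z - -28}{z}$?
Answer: $- \frac{430519}{323352} \approx -1.3314$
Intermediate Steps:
$A{\left(T \right)} = -1$ ($A{\left(T \right)} = -2 + \frac{T + T}{T + T} = -2 + \frac{2 T}{2 T} = -2 + 2 T \frac{1}{2 T} = -2 + 1 = -1$)
$j{\left(z \right)} = \frac{28 + z}{z}$ ($j{\left(z \right)} = \frac{z + 28}{z} = \frac{28 + z}{z}$)
$\frac{2703}{-3992} + \frac{A{\left(19 \right)}}{j{\left(53 \right)}} = \frac{2703}{-3992} - \frac{1}{\frac{1}{53} \left(28 + 53\right)} = 2703 \left(- \frac{1}{3992}\right) - \frac{1}{\frac{1}{53} \cdot 81} = - \frac{2703}{3992} - \frac{1}{\frac{81}{53}} = - \frac{2703}{3992} - \frac{53}{81} = - \frac{430519}{323352}$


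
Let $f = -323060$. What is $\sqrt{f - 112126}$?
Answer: $3 i \sqrt{48354} \approx 659.69 i$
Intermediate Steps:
$\sqrt{f - 112126} = \sqrt{-323060 - 112126} = \sqrt{-435186} = 3 i \sqrt{48354}$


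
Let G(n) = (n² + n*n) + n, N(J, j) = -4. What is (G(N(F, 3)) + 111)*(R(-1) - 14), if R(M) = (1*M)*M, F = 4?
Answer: -1807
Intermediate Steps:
R(M) = M² (R(M) = M*M = M²)
G(n) = n + 2*n² (G(n) = (n² + n²) + n = 2*n² + n = n + 2*n²)
(G(N(F, 3)) + 111)*(R(-1) - 14) = (-4*(1 + 2*(-4)) + 111)*((-1)² - 14) = (-4*(1 - 8) + 111)*(1 - 14) = (-4*(-7) + 111)*(-13) = (28 + 111)*(-13) = 139*(-13) = -1807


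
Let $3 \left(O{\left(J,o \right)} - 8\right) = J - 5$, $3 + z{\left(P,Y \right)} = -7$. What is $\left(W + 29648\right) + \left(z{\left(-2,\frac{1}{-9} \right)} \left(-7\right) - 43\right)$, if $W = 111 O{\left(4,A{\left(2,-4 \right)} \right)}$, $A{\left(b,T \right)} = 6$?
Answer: $30526$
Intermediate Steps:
$z{\left(P,Y \right)} = -10$ ($z{\left(P,Y \right)} = -3 - 7 = -10$)
$O{\left(J,o \right)} = \frac{19}{3} + \frac{J}{3}$ ($O{\left(J,o \right)} = 8 + \frac{J - 5}{3} = 8 + \frac{-5 + J}{3} = 8 + \left(- \frac{5}{3} + \frac{J}{3}\right) = \frac{19}{3} + \frac{J}{3}$)
$W = 851$ ($W = 111 \left(\frac{19}{3} + \frac{1}{3} \cdot 4\right) = 111 \left(\frac{19}{3} + \frac{4}{3}\right) = 111 \cdot \frac{23}{3} = 851$)
$\left(W + 29648\right) + \left(z{\left(-2,\frac{1}{-9} \right)} \left(-7\right) - 43\right) = \left(851 + 29648\right) - -27 = 30499 + \left(70 - 43\right) = 30499 + 27 = 30526$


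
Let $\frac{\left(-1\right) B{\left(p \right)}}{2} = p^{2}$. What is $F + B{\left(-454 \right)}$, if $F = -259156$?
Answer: $-671388$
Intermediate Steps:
$B{\left(p \right)} = - 2 p^{2}$
$F + B{\left(-454 \right)} = -259156 - 2 \left(-454\right)^{2} = -259156 - 412232 = -671388$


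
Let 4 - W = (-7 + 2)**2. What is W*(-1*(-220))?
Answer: -4620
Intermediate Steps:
W = -21 (W = 4 - (-7 + 2)**2 = 4 - 1*(-5)**2 = 4 - 1*25 = 4 - 25 = -21)
W*(-1*(-220)) = -(-21)*(-220) = -21*220 = -4620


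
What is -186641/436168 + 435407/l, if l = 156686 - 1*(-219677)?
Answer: 119665833693/164157496984 ≈ 0.72897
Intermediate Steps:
l = 376363 (l = 156686 + 219677 = 376363)
-186641/436168 + 435407/l = -186641/436168 + 435407/376363 = 119665833693/164157496984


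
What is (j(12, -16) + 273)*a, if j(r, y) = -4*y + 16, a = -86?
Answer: -30358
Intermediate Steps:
j(r, y) = 16 - 4*y
(j(12, -16) + 273)*a = ((16 - 4*(-16)) + 273)*(-86) = ((16 + 64) + 273)*(-86) = (80 + 273)*(-86) = 353*(-86) = -30358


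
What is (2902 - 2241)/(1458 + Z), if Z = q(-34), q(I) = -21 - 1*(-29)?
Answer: 661/1466 ≈ 0.45089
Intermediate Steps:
q(I) = 8 (q(I) = -21 + 29 = 8)
Z = 8
(2902 - 2241)/(1458 + Z) = (2902 - 2241)/(1458 + 8) = 661/1466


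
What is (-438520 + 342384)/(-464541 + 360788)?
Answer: 96136/103753 ≈ 0.92659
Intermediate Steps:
(-438520 + 342384)/(-464541 + 360788) = -96136/(-103753) = -96136*(-1/103753) = 96136/103753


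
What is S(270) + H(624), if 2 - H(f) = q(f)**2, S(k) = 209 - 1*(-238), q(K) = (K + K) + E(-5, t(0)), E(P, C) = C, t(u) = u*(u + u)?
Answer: -1557055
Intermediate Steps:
t(u) = 2*u**2 (t(u) = u*(2*u) = 2*u**2)
q(K) = 2*K (q(K) = (K + K) + 2*0**2 = 2*K + 2*0 = 2*K + 0 = 2*K)
S(k) = 447 (S(k) = 209 + 238 = 447)
H(f) = 2 - 4*f**2 (H(f) = 2 - (2*f)**2 = 2 - 4*f**2)
S(270) + H(624) = 447 + (2 - 4*624**2) = 447 + (2 - 4*389376) = 447 + (2 - 1557504) = 447 - 1557502 = -1557055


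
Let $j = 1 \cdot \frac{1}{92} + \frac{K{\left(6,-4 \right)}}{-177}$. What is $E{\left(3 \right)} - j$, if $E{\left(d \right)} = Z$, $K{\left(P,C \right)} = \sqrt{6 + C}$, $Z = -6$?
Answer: $- \frac{553}{92} + \frac{\sqrt{2}}{177} \approx -6.0029$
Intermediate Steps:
$j = \frac{1}{92} - \frac{\sqrt{2}}{177}$ ($j = 1 \cdot \frac{1}{92} + \frac{\sqrt{6 - 4}}{-177} = 1 \cdot \frac{1}{92} + \sqrt{2} \left(- \frac{1}{177}\right) = \frac{1}{92} - \frac{\sqrt{2}}{177} \approx 0.0028797$)
$E{\left(d \right)} = -6$
$E{\left(3 \right)} - j = -6 - \left(\frac{1}{92} - \frac{\sqrt{2}}{177}\right) = - \frac{553}{92} + \frac{\sqrt{2}}{177}$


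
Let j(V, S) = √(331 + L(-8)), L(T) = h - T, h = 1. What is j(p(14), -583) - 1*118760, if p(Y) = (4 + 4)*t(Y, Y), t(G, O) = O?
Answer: -118760 + 2*√85 ≈ -1.1874e+5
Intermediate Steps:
p(Y) = 8*Y (p(Y) = (4 + 4)*Y = 8*Y)
L(T) = 1 - T
j(V, S) = 2*√85 (j(V, S) = √(331 + (1 - 1*(-8))) = √(331 + (1 + 8)) = √(331 + 9) = √340 = 2*√85)
j(p(14), -583) - 1*118760 = 2*√85 - 1*118760 = 2*√85 - 118760 = -118760 + 2*√85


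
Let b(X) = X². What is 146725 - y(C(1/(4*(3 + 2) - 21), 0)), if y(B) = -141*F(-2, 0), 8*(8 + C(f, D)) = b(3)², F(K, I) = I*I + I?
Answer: 146725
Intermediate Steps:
F(K, I) = I + I² (F(K, I) = I² + I = I + I²)
C(f, D) = 17/8 (C(f, D) = -8 + (3²)²/8 = -8 + (⅛)*9² = -8 + (⅛)*81 = -8 + 81/8 = 17/8)
y(B) = 0 (y(B) = -0*(1 + 0) = -0 = -141*0 = 0)
146725 - y(C(1/(4*(3 + 2) - 21), 0)) = 146725 - 1*0 = 146725 + 0 = 146725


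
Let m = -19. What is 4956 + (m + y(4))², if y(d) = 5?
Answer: 5152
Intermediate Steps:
4956 + (m + y(4))² = 4956 + (-19 + 5)² = 4956 + (-14)² = 4956 + 196 = 5152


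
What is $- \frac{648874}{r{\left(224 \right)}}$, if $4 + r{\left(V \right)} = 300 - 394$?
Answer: $\frac{324437}{49} \approx 6621.2$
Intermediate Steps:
$r{\left(V \right)} = -98$ ($r{\left(V \right)} = -4 + \left(300 - 394\right) = -4 - 94 = -98$)
$- \frac{648874}{r{\left(224 \right)}} = - \frac{648874}{-98} = \left(-648874\right) \left(- \frac{1}{98}\right) = \frac{324437}{49}$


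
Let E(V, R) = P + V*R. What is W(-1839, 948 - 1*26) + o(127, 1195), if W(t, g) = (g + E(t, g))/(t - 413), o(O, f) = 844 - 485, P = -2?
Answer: 1251553/1126 ≈ 1111.5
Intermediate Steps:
o(O, f) = 359
E(V, R) = -2 + R*V (E(V, R) = -2 + V*R = -2 + R*V)
W(t, g) = (-2 + g + g*t)/(-413 + t) (W(t, g) = (g + (-2 + g*t))/(t - 413) = (-2 + g + g*t)/(-413 + t))
W(-1839, 948 - 1*26) + o(127, 1195) = (-2 + (948 - 1*26) + (948 - 1*26)*(-1839))/(-413 - 1839) + 359 = (-2 + (948 - 26) + (948 - 26)*(-1839))/(-2252) + 359 = -(-2 + 922 + 922*(-1839))/2252 + 359 = -(-2 + 922 - 1695558)/2252 + 359 = -1/2252*(-1694638) + 359 = 847319/1126 + 359 = 1251553/1126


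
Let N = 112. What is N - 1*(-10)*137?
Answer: 1482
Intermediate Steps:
N - 1*(-10)*137 = 112 - 1*(-10)*137 = 112 + 10*137 = 112 + 1370 = 1482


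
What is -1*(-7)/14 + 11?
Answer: 23/2 ≈ 11.500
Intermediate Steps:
-1*(-7)/14 + 11 = 7*(1/14) + 11 = ½ + 11 = 23/2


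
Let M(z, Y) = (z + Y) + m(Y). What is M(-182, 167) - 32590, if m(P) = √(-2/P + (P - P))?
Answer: -32605 + I*√334/167 ≈ -32605.0 + 0.10944*I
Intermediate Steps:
m(P) = √2*√(-1/P) (m(P) = √(-2/P + 0) = √(-2/P) = √2*√(-1/P))
M(z, Y) = Y + z + √2*√(-1/Y) (M(z, Y) = (z + Y) + √2*√(-1/Y) = (Y + z) + √2*√(-1/Y) = Y + z + √2*√(-1/Y))
M(-182, 167) - 32590 = (167 - 182 + √2*√(-1/167)) - 32590 = (167 - 182 + √2*(I*√167/167)) - 32590 = (167 - 182 + I*√334/167) - 32590 = (-15 + I*√334/167) - 32590 = -32605 + I*√334/167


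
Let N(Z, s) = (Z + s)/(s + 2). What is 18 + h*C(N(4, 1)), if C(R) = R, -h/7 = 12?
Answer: -122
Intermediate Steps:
h = -84 (h = -7*12 = -84)
N(Z, s) = (Z + s)/(2 + s)
18 + h*C(N(4, 1)) = 18 - 84*(4 + 1)/(2 + 1) = 18 - 84*5/3 = 18 - 140 = -122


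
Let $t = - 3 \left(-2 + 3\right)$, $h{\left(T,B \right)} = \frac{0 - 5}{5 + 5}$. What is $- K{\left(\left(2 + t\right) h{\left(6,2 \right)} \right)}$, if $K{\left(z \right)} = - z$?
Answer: $\frac{1}{2} \approx 0.5$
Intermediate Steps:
$h{\left(T,B \right)} = - \frac{1}{2}$ ($h{\left(T,B \right)} = - \frac{5}{10} = \left(-5\right) \frac{1}{10} = - \frac{1}{2}$)
$t = -3$ ($t = \left(-3\right) 1 = -3$)
$- K{\left(\left(2 + t\right) h{\left(6,2 \right)} \right)} = - \left(-1\right) \left(2 - 3\right) \left(- \frac{1}{2}\right) = - \left(-1\right) \left(\left(-1\right) \left(- \frac{1}{2}\right)\right) = - \frac{-1}{2} = \left(-1\right) \left(- \frac{1}{2}\right) = \frac{1}{2}$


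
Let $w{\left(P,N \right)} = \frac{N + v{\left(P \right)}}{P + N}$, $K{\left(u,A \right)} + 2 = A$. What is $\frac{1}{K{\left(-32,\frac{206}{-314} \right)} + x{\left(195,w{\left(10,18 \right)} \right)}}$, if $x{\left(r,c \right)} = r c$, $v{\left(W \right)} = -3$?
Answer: $\frac{4396}{447549} \approx 0.0098224$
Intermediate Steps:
$K{\left(u,A \right)} = -2 + A$
$w{\left(P,N \right)} = \frac{-3 + N}{N + P}$ ($w{\left(P,N \right)} = \frac{N - 3}{P + N} = \frac{-3 + N}{N + P}$)
$x{\left(r,c \right)} = c r$
$\frac{1}{K{\left(-32,\frac{206}{-314} \right)} + x{\left(195,w{\left(10,18 \right)} \right)}} = \frac{1}{\left(-2 + \frac{206}{-314}\right) + \frac{-3 + 18}{18 + 10} \cdot 195} = \frac{1}{\left(-2 + 206 \left(- \frac{1}{314}\right)\right) + \frac{1}{28} \cdot 15 \cdot 195} = \frac{1}{\left(-2 - \frac{103}{157}\right) + \frac{1}{28} \cdot 15 \cdot 195} = \frac{1}{- \frac{417}{157} + \frac{15}{28} \cdot 195} = \frac{1}{- \frac{417}{157} + \frac{2925}{28}} = \frac{1}{\frac{447549}{4396}} = \frac{4396}{447549}$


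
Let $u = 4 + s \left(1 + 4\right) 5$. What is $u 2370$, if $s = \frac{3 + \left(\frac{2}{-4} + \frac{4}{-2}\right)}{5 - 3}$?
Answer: $\frac{48585}{2} \approx 24293.0$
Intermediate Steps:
$s = \frac{1}{4}$ ($s = \frac{3 + \left(2 \left(- \frac{1}{4}\right) + 4 \left(- \frac{1}{2}\right)\right)}{2} = \left(3 - \frac{5}{2}\right) \frac{1}{2} = \frac{1}{2} \cdot \frac{1}{2} = \frac{1}{4} \approx 0.25$)
$u = \frac{41}{4}$ ($u = 4 + \frac{\left(1 + 4\right) 5}{4} = 4 + \frac{5 \cdot 5}{4} = 4 + \frac{1}{4} \cdot 25 = 4 + \frac{25}{4} = \frac{41}{4} \approx 10.25$)
$u 2370 = \frac{41}{4} \cdot 2370 = \frac{48585}{2}$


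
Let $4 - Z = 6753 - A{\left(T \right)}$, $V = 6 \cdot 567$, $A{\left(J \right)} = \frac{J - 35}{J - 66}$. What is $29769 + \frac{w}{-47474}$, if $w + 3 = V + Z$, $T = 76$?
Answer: $\frac{14132568519}{474740} \approx 29769.0$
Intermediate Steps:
$A{\left(J \right)} = \frac{-35 + J}{-66 + J}$
$V = 3402$
$Z = - \frac{67449}{10}$ ($Z = 4 - \left(6753 - \frac{-35 + 76}{-66 + 76}\right) = 4 - \left(6753 - \frac{1}{10} \cdot 41\right) = 4 - \left(6753 - \frac{41}{10}\right) = 4 - \frac{67489}{10} = - \frac{67449}{10} \approx -6744.9$)
$w = - \frac{33459}{10}$ ($w = -3 + \left(3402 - \frac{67449}{10}\right) = -3 - \frac{33429}{10} = - \frac{33459}{10} \approx -3345.9$)
$29769 + \frac{w}{-47474} = 29769 - \frac{33459}{10 \left(-47474\right)} = 29769 - - \frac{33459}{474740} = 29769 + \frac{33459}{474740} = \frac{14132568519}{474740}$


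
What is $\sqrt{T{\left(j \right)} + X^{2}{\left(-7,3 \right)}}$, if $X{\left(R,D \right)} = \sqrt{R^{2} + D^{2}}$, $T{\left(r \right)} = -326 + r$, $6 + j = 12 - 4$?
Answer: $i \sqrt{266} \approx 16.31 i$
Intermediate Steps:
$j = 2$ ($j = -6 + \left(12 - 4\right) = -6 + 8 = 2$)
$X{\left(R,D \right)} = \sqrt{D^{2} + R^{2}}$
$\sqrt{T{\left(j \right)} + X^{2}{\left(-7,3 \right)}} = \sqrt{\left(-326 + 2\right) + \left(\sqrt{3^{2} + \left(-7\right)^{2}}\right)^{2}} = \sqrt{-324 + \left(\sqrt{9 + 49}\right)^{2}} = \sqrt{-324 + \left(\sqrt{58}\right)^{2}} = \sqrt{-324 + 58} = \sqrt{-266} = i \sqrt{266}$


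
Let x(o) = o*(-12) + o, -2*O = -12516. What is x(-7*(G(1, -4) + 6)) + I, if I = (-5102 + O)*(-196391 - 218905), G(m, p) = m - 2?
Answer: -480081791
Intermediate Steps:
O = 6258 (O = -1/2*(-12516) = 6258)
G(m, p) = -2 + m
x(o) = -11*o (x(o) = -12*o + o = -11*o)
I = -480082176 (I = (-5102 + 6258)*(-196391 - 218905) = 1156*(-415296) = -480082176)
x(-7*(G(1, -4) + 6)) + I = -(-77)*((-2 + 1) + 6) - 480082176 = -(-77)*(-1 + 6) - 480082176 = -(-77)*5 - 480082176 = -11*(-35) - 480082176 = 385 - 480082176 = -480081791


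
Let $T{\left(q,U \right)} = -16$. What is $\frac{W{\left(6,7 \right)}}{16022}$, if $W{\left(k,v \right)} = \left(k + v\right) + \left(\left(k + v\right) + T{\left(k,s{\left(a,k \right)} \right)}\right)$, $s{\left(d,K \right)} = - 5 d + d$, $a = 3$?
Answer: $\frac{5}{8011} \approx 0.00062414$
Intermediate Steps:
$s{\left(d,K \right)} = - 4 d$
$W{\left(k,v \right)} = -16 + 2 k + 2 v$ ($W{\left(k,v \right)} = \left(k + v\right) - \left(16 - k - v\right) = \left(k + v\right) + \left(-16 + k + v\right) = -16 + 2 k + 2 v$)
$\frac{W{\left(6,7 \right)}}{16022} = \frac{-16 + 2 \cdot 6 + 2 \cdot 7}{16022} = \left(-16 + 12 + 14\right) \frac{1}{16022} = 10 \cdot \frac{1}{16022} = \frac{5}{8011}$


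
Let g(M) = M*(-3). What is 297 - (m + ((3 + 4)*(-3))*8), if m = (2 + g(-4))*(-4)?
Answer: 521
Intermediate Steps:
g(M) = -3*M
m = -56 (m = (2 - 3*(-4))*(-4) = (2 + 12)*(-4) = 14*(-4) = -56)
297 - (m + ((3 + 4)*(-3))*8) = 297 - (-56 + ((3 + 4)*(-3))*8) = 297 - (-56 + (7*(-3))*8) = 297 - (-56 - 21*8) = 297 - (-56 - 168) = 297 - 1*(-224) = 297 + 224 = 521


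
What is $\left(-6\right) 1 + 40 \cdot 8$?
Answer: $314$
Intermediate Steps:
$\left(-6\right) 1 + 40 \cdot 8 = -6 + 320 = 314$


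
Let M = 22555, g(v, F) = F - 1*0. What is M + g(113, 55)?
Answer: 22610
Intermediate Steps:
g(v, F) = F (g(v, F) = F + 0 = F)
M + g(113, 55) = 22555 + 55 = 22610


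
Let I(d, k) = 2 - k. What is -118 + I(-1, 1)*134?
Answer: 16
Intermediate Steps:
-118 + I(-1, 1)*134 = -118 + (2 - 1*1)*134 = -118 + (2 - 1)*134 = -118 + 1*134 = -118 + 134 = 16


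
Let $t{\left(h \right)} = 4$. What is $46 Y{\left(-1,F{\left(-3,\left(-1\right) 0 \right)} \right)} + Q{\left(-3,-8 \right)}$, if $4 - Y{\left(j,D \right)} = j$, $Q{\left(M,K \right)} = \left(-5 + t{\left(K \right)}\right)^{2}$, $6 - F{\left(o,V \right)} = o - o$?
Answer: $231$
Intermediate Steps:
$F{\left(o,V \right)} = 6$ ($F{\left(o,V \right)} = 6 - \left(o - o\right) = 6 - 0 = 6 + 0 = 6$)
$Q{\left(M,K \right)} = 1$ ($Q{\left(M,K \right)} = \left(-5 + 4\right)^{2} = \left(-1\right)^{2} = 1$)
$Y{\left(j,D \right)} = 4 - j$
$46 Y{\left(-1,F{\left(-3,\left(-1\right) 0 \right)} \right)} + Q{\left(-3,-8 \right)} = 46 \left(4 - -1\right) + 1 = 46 \left(4 + 1\right) + 1 = 46 \cdot 5 + 1 = 230 + 1 = 231$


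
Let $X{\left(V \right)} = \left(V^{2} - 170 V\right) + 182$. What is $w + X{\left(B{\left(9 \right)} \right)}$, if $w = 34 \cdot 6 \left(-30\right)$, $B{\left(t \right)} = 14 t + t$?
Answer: $-10663$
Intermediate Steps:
$B{\left(t \right)} = 15 t$
$X{\left(V \right)} = 182 + V^{2} - 170 V$
$w = -6120$ ($w = 204 \left(-30\right) = -6120$)
$w + X{\left(B{\left(9 \right)} \right)} = -6120 + \left(182 + \left(15 \cdot 9\right)^{2} - 170 \cdot 15 \cdot 9\right) = -6120 + \left(182 + 135^{2} - 22950\right) = -6120 + \left(182 + 18225 - 22950\right) = -6120 - 4543 = -10663$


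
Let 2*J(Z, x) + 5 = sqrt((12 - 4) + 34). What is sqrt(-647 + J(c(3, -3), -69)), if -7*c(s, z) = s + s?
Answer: sqrt(-2598 + 2*sqrt(42))/2 ≈ 25.422*I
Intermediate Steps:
c(s, z) = -2*s/7 (c(s, z) = -(s + s)/7 = -2*s/7)
J(Z, x) = -5/2 + sqrt(42)/2 (J(Z, x) = -5/2 + sqrt((12 - 4) + 34)/2 = -5/2 + sqrt(8 + 34)/2 = -5/2 + sqrt(42)/2)
sqrt(-647 + J(c(3, -3), -69)) = sqrt(-647 + (-5/2 + sqrt(42)/2)) = sqrt(-1299/2 + sqrt(42)/2)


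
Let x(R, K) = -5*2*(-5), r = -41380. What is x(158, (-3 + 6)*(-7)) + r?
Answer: -41330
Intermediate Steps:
x(R, K) = 50 (x(R, K) = -10*(-5) = 50)
x(158, (-3 + 6)*(-7)) + r = 50 - 41380 = -41330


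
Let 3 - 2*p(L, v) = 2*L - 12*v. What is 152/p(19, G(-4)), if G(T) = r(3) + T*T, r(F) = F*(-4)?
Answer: 304/13 ≈ 23.385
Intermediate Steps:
r(F) = -4*F
G(T) = -12 + T² (G(T) = -4*3 + T*T = -12 + T²)
p(L, v) = 3/2 - L + 6*v (p(L, v) = 3/2 - (2*L - 12*v)/2 = 3/2 - (-12*v + 2*L)/2 = 3/2 + (-L + 6*v) = 3/2 - L + 6*v)
152/p(19, G(-4)) = 152/(3/2 - 1*19 + 6*(-12 + (-4)²)) = 152/(3/2 - 19 + 6*(-12 + 16)) = 152/(3/2 - 19 + 6*4) = 152/(3/2 - 19 + 24) = 152/(13/2) = 152*(2/13) = 304/13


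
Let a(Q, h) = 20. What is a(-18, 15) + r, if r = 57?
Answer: 77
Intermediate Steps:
a(-18, 15) + r = 20 + 57 = 77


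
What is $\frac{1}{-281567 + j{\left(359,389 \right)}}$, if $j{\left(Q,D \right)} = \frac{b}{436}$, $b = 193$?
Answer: $- \frac{436}{122763019} \approx -3.5516 \cdot 10^{-6}$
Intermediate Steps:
$j{\left(Q,D \right)} = \frac{193}{436}$
$\frac{1}{-281567 + j{\left(359,389 \right)}} = \frac{1}{-281567 + \frac{193}{436}} = \frac{1}{- \frac{122763019}{436}} = - \frac{436}{122763019}$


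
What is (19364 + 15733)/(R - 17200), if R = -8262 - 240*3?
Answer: -35097/26182 ≈ -1.3405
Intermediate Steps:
R = -8982 (R = -8262 - 1*720 = -8262 - 720 = -8982)
(19364 + 15733)/(R - 17200) = (19364 + 15733)/(-8982 - 17200) = 35097/(-26182) = 35097*(-1/26182) = -35097/26182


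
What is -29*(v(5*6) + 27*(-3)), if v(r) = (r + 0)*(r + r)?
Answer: -49851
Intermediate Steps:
v(r) = 2*r² (v(r) = r*(2*r) = 2*r²)
-29*(v(5*6) + 27*(-3)) = -29*(2*(5*6)² + 27*(-3)) = -29*(2*30² - 81) = -29*(2*900 - 81) = -29*(1800 - 81) = -29*1719 = -49851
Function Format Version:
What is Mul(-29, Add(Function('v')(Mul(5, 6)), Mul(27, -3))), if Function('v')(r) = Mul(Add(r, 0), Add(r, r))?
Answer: -49851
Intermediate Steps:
Function('v')(r) = Mul(2, Pow(r, 2)) (Function('v')(r) = Mul(r, Mul(2, r)) = Mul(2, Pow(r, 2)))
Mul(-29, Add(Function('v')(Mul(5, 6)), Mul(27, -3))) = Mul(-29, Add(Mul(2, Pow(Mul(5, 6), 2)), Mul(27, -3))) = Mul(-29, Add(Mul(2, Pow(30, 2)), -81)) = Mul(-29, Add(Mul(2, 900), -81)) = Mul(-29, Add(1800, -81)) = Mul(-29, 1719) = -49851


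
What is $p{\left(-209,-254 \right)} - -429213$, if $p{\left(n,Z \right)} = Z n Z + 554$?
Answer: $-13054077$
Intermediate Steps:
$p{\left(n,Z \right)} = 554 + n Z^{2}$ ($p{\left(n,Z \right)} = n Z^{2} + 554 = 554 + n Z^{2}$)
$p{\left(-209,-254 \right)} - -429213 = \left(554 - 209 \left(-254\right)^{2}\right) - -429213 = \left(554 - 13483844\right) + 429213 = -13483290 + 429213 = -13054077$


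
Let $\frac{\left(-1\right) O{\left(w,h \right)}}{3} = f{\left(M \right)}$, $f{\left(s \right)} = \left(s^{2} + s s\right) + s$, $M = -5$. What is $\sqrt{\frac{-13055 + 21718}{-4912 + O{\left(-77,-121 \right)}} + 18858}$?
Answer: $\frac{\sqrt{9802269289}}{721} \approx 137.32$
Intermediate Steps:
$f{\left(s \right)} = s + 2 s^{2}$ ($f{\left(s \right)} = \left(s^{2} + s^{2}\right) + s = 2 s^{2} + s = s + 2 s^{2}$)
$O{\left(w,h \right)} = -135$ ($O{\left(w,h \right)} = - 3 \left(- 5 \left(1 + 2 \left(-5\right)\right)\right) = - 3 \left(- 5 \left(1 - 10\right)\right) = - 3 \left(\left(-5\right) \left(-9\right)\right) = \left(-3\right) 45 = -135$)
$\sqrt{\frac{-13055 + 21718}{-4912 + O{\left(-77,-121 \right)}} + 18858} = \sqrt{\frac{-13055 + 21718}{-4912 - 135} + 18858} = \sqrt{\frac{8663}{-5047} + 18858} = \sqrt{8663 \left(- \frac{1}{5047}\right) + 18858} = \sqrt{- \frac{8663}{5047} + 18858} = \sqrt{\frac{95167663}{5047}} = \frac{\sqrt{9802269289}}{721}$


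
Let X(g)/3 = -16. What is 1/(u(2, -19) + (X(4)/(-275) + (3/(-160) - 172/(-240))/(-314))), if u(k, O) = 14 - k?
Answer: 8289600/100903687 ≈ 0.082154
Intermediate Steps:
X(g) = -48 (X(g) = 3*(-16) = -48)
1/(u(2, -19) + (X(4)/(-275) + (3/(-160) - 172/(-240))/(-314))) = 1/((14 - 1*2) + (-48/(-275) + (3/(-160) - 172/(-240))/(-314))) = 1/((14 - 2) + (-48*(-1/275) + (3*(-1/160) - 172*(-1/240))*(-1/314))) = 1/(12 + (48/275 + (-3/160 + 43/60)*(-1/314))) = 1/(12 + (48/275 + (67/96)*(-1/314))) = 1/(12 + (48/275 - 67/30144)) = 1/(12 + 1428487/8289600) = 1/(100903687/8289600) = 8289600/100903687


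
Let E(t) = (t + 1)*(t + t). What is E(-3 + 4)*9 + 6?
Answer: 42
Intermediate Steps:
E(t) = 2*t*(1 + t) (E(t) = (1 + t)*(2*t) = 2*t*(1 + t))
E(-3 + 4)*9 + 6 = (2*(-3 + 4)*(1 + (-3 + 4)))*9 + 6 = (2*1*(1 + 1))*9 + 6 = (2*1*2)*9 + 6 = 4*9 + 6 = 36 + 6 = 42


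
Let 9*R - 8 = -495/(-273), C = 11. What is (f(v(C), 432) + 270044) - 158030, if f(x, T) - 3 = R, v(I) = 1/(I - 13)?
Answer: 91742816/819 ≈ 1.1202e+5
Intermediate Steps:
v(I) = 1/(-13 + I)
R = 893/819 (R = 8/9 + (-495/(-273))/9 = 8/9 + (-495*(-1/273))/9 = 8/9 + (⅑)*(165/91) = 8/9 + 55/273 = 893/819 ≈ 1.0904)
f(x, T) = 3350/819 (f(x, T) = 3 + 893/819 = 3350/819)
(f(v(C), 432) + 270044) - 158030 = (3350/819 + 270044) - 158030 = 221169386/819 - 158030 = 91742816/819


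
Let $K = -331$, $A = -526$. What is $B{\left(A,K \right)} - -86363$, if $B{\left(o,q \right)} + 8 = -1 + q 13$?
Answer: $82051$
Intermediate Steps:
$B{\left(o,q \right)} = -9 + 13 q$ ($B{\left(o,q \right)} = -8 + \left(-1 + q 13\right) = -8 + \left(-1 + 13 q\right) = -9 + 13 q$)
$B{\left(A,K \right)} - -86363 = \left(-9 + 13 \left(-331\right)\right) - -86363 = \left(-9 - 4303\right) + 86363 = -4312 + 86363 = 82051$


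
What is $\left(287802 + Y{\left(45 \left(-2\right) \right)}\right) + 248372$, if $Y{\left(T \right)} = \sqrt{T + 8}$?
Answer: $536174 + i \sqrt{82} \approx 5.3617 \cdot 10^{5} + 9.0554 i$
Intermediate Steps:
$Y{\left(T \right)} = \sqrt{8 + T}$
$\left(287802 + Y{\left(45 \left(-2\right) \right)}\right) + 248372 = \left(287802 + \sqrt{8 + 45 \left(-2\right)}\right) + 248372 = \left(287802 + \sqrt{8 - 90}\right) + 248372 = \left(287802 + \sqrt{-82}\right) + 248372 = \left(287802 + i \sqrt{82}\right) + 248372 = 536174 + i \sqrt{82}$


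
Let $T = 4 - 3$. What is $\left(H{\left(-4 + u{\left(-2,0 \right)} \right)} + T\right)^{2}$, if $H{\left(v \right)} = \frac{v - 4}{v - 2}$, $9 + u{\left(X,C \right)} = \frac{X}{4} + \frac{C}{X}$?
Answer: $\frac{4356}{961} \approx 4.5328$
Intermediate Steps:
$u{\left(X,C \right)} = -9 + \frac{X}{4} + \frac{C}{X}$ ($u{\left(X,C \right)} = -9 + \left(\frac{X}{4} + \frac{C}{X}\right) = -9 + \frac{X}{4} + \frac{C}{X}$)
$T = 1$
$H{\left(v \right)} = \frac{-4 + v}{-2 + v}$
$\left(H{\left(-4 + u{\left(-2,0 \right)} \right)} + T\right)^{2} = \left(\frac{-4 + \left(-4 + \left(-9 + \frac{1}{4} \left(-2\right) + \frac{0}{-2}\right)\right)}{-2 + \left(-4 + \left(-9 + \frac{1}{4} \left(-2\right) + \frac{0}{-2}\right)\right)} + 1\right)^{2} = \left(\frac{-4 - \frac{27}{2}}{-2 - \frac{27}{2}} + 1\right)^{2} = \left(\frac{1}{- \frac{31}{2}} \left(- \frac{35}{2}\right) + 1\right)^{2} = \left(\left(- \frac{2}{31}\right) \left(- \frac{35}{2}\right) + 1\right)^{2} = \left(\frac{35}{31} + 1\right)^{2} = \left(\frac{66}{31}\right)^{2} = \frac{4356}{961}$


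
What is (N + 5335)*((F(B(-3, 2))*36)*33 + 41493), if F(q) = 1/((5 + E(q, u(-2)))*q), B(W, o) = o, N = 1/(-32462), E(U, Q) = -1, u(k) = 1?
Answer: 14423347116627/64924 ≈ 2.2216e+8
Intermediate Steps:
N = -1/32462 ≈ -3.0805e-5
F(q) = 1/(4*q) (F(q) = 1/((5 - 1)*q) = 1/(4*q))
(N + 5335)*((F(B(-3, 2))*36)*33 + 41493) = (-1/32462 + 5335)*((((1/4)/2)*36)*33 + 41493) = 173184769*((((1/4)*(1/2))*36)*33 + 41493)/32462 = 173184769*(((1/8)*36)*33 + 41493)/32462 = 173184769*((9/2)*33 + 41493)/32462 = 173184769*(297/2 + 41493)/32462 = (173184769/32462)*(83283/2) = 14423347116627/64924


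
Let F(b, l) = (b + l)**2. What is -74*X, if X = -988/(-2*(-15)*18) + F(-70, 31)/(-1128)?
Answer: 5968729/25380 ≈ 235.17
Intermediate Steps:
X = -161317/50760 (X = -988/(-2*(-15)*18) + (-70 + 31)**2/(-1128) = -988/(30*18) + (-39)**2*(-1/1128) = -988/540 + 1521*(-1/1128) = -988*1/540 - 507/376 = -247/135 - 507/376 = -161317/50760 ≈ -3.1780)
-74*X = -74*(-161317/50760) = 5968729/25380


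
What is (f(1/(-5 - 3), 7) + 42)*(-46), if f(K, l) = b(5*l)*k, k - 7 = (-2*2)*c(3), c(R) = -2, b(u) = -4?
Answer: 828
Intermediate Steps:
k = 15 (k = 7 - 2*2*(-2) = 7 - 4*(-2) = 7 + 8 = 15)
f(K, l) = -60 (f(K, l) = -4*15 = -60)
(f(1/(-5 - 3), 7) + 42)*(-46) = (-60 + 42)*(-46) = -18*(-46) = 828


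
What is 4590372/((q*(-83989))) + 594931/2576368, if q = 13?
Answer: -11176907952029/2813025435376 ≈ -3.9733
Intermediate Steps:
4590372/((q*(-83989))) + 594931/2576368 = 4590372/((13*(-83989))) + 594931/2576368 = 4590372/(-1091857) + 594931*(1/2576368) = 4590372*(-1/1091857) + 594931/2576368 = -4590372/1091857 + 594931/2576368 = -11176907952029/2813025435376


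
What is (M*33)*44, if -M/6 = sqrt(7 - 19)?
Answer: -17424*I*sqrt(3) ≈ -30179.0*I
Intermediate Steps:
M = -12*I*sqrt(3) (M = -6*sqrt(7 - 19) = -12*I*sqrt(3) ≈ -20.785*I)
(M*33)*44 = (-12*I*sqrt(3)*33)*44 = -396*I*sqrt(3)*44 = -17424*I*sqrt(3)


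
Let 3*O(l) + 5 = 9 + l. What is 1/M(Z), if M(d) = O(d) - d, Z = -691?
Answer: 1/462 ≈ 0.0021645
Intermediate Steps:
O(l) = 4/3 + l/3 (O(l) = -5/3 + (9 + l)/3 = -5/3 + (3 + l/3) = 4/3 + l/3)
M(d) = 4/3 - 2*d/3 (M(d) = (4/3 + d/3) - d = 4/3 - 2*d/3)
1/M(Z) = 1/(4/3 - ⅔*(-691)) = 1/(4/3 + 1382/3) = 1/462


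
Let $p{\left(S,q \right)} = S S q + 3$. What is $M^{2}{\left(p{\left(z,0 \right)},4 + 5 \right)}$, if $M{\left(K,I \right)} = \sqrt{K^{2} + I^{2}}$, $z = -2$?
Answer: $90$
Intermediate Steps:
$p{\left(S,q \right)} = 3 + q S^{2}$ ($p{\left(S,q \right)} = S^{2} q + 3 = q S^{2} + 3 = 3 + q S^{2}$)
$M{\left(K,I \right)} = \sqrt{I^{2} + K^{2}}$
$M^{2}{\left(p{\left(z,0 \right)},4 + 5 \right)} = \left(\sqrt{\left(4 + 5\right)^{2} + \left(3 + 0 \left(-2\right)^{2}\right)^{2}}\right)^{2} = \left(\sqrt{9^{2} + \left(3 + 0 \cdot 4\right)^{2}}\right)^{2} = \left(\sqrt{81 + \left(3 + 0\right)^{2}}\right)^{2} = \left(\sqrt{81 + 3^{2}}\right)^{2} = \left(\sqrt{81 + 9}\right)^{2} = \left(\sqrt{90}\right)^{2} = \left(3 \sqrt{10}\right)^{2} = 90$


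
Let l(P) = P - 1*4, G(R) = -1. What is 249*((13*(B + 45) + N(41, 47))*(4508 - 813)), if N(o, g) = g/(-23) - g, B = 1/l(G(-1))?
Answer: 11286498696/23 ≈ 4.9072e+8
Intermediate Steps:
l(P) = -4 + P (l(P) = P - 4 = -4 + P)
B = -⅕ (B = 1/(-4 - 1) = 1/(-5) = -⅕ ≈ -0.20000)
N(o, g) = -24*g/23 (N(o, g) = g*(-1/23) - g = -g/23 - g = -24*g/23)
249*((13*(B + 45) + N(41, 47))*(4508 - 813)) = 249*((13*(-⅕ + 45) - 24/23*47)*(4508 - 813)) = 249*((13*(224/5) - 1128/23)*3695) = 249*((2912/5 - 1128/23)*3695) = 249*((61336/115)*3695) = 249*(45327304/23) = 11286498696/23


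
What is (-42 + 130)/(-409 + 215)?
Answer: -44/97 ≈ -0.45361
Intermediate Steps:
(-42 + 130)/(-409 + 215) = 88/(-194) = 88*(-1/194) = -44/97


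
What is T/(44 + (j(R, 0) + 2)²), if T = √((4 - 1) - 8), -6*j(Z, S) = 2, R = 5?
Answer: 9*I*√5/421 ≈ 0.047802*I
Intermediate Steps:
j(Z, S) = -⅓ (j(Z, S) = -⅙*2 = -⅓)
T = I*√5 (T = √(3 - 8) = √(-5) = I*√5 ≈ 2.2361*I)
T/(44 + (j(R, 0) + 2)²) = (I*√5)/(44 + (-⅓ + 2)²) = (I*√5)/(44 + (5/3)²) = (I*√5)/(44 + 25/9) = (I*√5)/(421/9) = (I*√5)*(9/421) = 9*I*√5/421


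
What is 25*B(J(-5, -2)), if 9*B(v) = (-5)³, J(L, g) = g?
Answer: -3125/9 ≈ -347.22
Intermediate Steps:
B(v) = -125/9 (B(v) = (⅑)*(-5)³ = (⅑)*(-125) = -125/9)
25*B(J(-5, -2)) = 25*(-125/9) = -3125/9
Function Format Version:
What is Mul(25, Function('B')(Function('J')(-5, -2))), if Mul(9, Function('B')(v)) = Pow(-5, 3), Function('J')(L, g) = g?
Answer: Rational(-3125, 9) ≈ -347.22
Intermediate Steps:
Function('B')(v) = Rational(-125, 9) (Function('B')(v) = Mul(Rational(1, 9), Pow(-5, 3)) = Mul(Rational(1, 9), -125) = Rational(-125, 9))
Mul(25, Function('B')(Function('J')(-5, -2))) = Mul(25, Rational(-125, 9)) = Rational(-3125, 9)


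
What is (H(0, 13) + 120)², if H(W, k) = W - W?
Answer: 14400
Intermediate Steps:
H(W, k) = 0
(H(0, 13) + 120)² = (0 + 120)² = 120² = 14400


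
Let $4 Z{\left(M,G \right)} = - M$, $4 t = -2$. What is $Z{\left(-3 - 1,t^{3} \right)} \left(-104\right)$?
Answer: $-104$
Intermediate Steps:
$t = - \frac{1}{2}$ ($t = \frac{1}{4} \left(-2\right) = - \frac{1}{2} \approx -0.5$)
$Z{\left(M,G \right)} = - \frac{M}{4}$ ($Z{\left(M,G \right)} = \frac{\left(-1\right) M}{4} = - \frac{M}{4}$)
$Z{\left(-3 - 1,t^{3} \right)} \left(-104\right) = - \frac{-3 - 1}{4} \left(-104\right) = \left(- \frac{1}{4}\right) \left(-4\right) \left(-104\right) = 1 \left(-104\right) = -104$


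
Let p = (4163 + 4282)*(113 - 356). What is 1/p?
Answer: -1/2052135 ≈ -4.8730e-7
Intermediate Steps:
p = -2052135 (p = 8445*(-243) = -2052135)
1/p = 1/(-2052135) = -1/2052135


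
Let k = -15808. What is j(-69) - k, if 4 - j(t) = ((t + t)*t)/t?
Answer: 15950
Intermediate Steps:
j(t) = 4 - 2*t (j(t) = 4 - (t + t)*t/t = 4 - (2*t)*t/t = 4 - 2*t²/t = 4 - 2*t)
j(-69) - k = (4 - 2*(-69)) - 1*(-15808) = (4 + 138) + 15808 = 142 + 15808 = 15950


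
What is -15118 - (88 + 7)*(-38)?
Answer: -11508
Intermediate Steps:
-15118 - (88 + 7)*(-38) = -15118 - 95*(-38) = -15118 - 1*(-3610) = -15118 + 3610 = -11508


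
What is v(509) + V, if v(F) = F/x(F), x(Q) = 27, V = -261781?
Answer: -7067578/27 ≈ -2.6176e+5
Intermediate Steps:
v(F) = F/27
v(509) + V = (1/27)*509 - 261781 = 509/27 - 261781 = -7067578/27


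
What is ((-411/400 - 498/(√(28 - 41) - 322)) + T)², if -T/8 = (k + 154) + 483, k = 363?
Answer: (6594979042642724*√13 + 1061453229306196191*I)/(160000*(644*√13 + 103671*I)) ≈ 6.3992e+7 - 277.03*I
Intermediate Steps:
T = -8000 (T = -8*((363 + 154) + 483) = -8*(517 + 483) = -8*1000 = -8000)
((-411/400 - 498/(√(28 - 41) - 322)) + T)² = ((-411/400 - 498/(√(28 - 41) - 322)) - 8000)² = ((-411*1/400 - 498/(√(-13) - 322)) - 8000)² = ((-411/400 - 498/(I*√13 - 322)) - 8000)² = ((-411/400 - 498/(-322 + I*√13)) - 8000)² = (-3200411/400 - 498/(-322 + I*√13))²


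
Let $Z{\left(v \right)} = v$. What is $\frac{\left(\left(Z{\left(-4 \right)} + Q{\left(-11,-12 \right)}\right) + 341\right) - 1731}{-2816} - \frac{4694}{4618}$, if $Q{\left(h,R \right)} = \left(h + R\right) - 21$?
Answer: $- \frac{1644405}{3251072} \approx -0.5058$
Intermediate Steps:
$Q{\left(h,R \right)} = -21 + R + h$ ($Q{\left(h,R \right)} = \left(R + h\right) - 21 = -21 + R + h$)
$\frac{\left(\left(Z{\left(-4 \right)} + Q{\left(-11,-12 \right)}\right) + 341\right) - 1731}{-2816} - \frac{4694}{4618} = \frac{\left(\left(-4 - 44\right) + 341\right) - 1731}{-2816} - \frac{4694}{4618} = \left(\left(\left(-4 - 44\right) + 341\right) - 1731\right) \left(- \frac{1}{2816}\right) - \frac{2347}{2309} = \left(\left(-48 + 341\right) - 1731\right) \left(- \frac{1}{2816}\right) - \frac{2347}{2309} = \left(293 - 1731\right) \left(- \frac{1}{2816}\right) - \frac{2347}{2309} = \left(-1438\right) \left(- \frac{1}{2816}\right) - \frac{2347}{2309} = \frac{719}{1408} - \frac{2347}{2309} = - \frac{1644405}{3251072}$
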